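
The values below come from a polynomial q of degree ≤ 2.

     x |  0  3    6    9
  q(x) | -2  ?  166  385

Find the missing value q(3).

The 3 known points determine the degree-2 polynomial uniquely.
Write q(x) = ax^2 + bx + c. Substituting each data point gives a linear system:
  c = -2
  36a + 6b + c = 166
  81a + 9b + c = 385
Solving the system yields a = 5, b = -2, c = -2.
So q(x) = 5x² - 2x - 2.
Then q(3) = 37.

37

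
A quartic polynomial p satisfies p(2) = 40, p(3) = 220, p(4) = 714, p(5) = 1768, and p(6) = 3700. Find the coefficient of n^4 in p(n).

Write p(n) = an^4 + bn^3 + cn^2 + dn + e. Substituting each data point gives a linear system:
  16a + 8b + 4c + 2d + e = 40
  81a + 27b + 9c + 3d + e = 220
  256a + 64b + 16c + 4d + e = 714
  625a + 125b + 25c + 5d + e = 1768
  1296a + 216b + 36c + 6d + e = 3700
Solving the system yields a = 3, b = -1, c = 1, d = -1, e = -2.
So p(n) = 3n⁴ - n³ + n² - n - 2.
The leading coefficient is 3.

3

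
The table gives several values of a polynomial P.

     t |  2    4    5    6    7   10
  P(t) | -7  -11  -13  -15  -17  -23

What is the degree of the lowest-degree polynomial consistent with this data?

1

Divided differences on the nodes 2, 4, 5, 6, 7, 10:
  order 0: -7  -11  -13  -15  -17  -23
  order 1: -2  -2  -2  -2  -2
  order 2: 0  0  0  0
  order 3: 0  0  0
  order 4: 0  0
  order 5: 0
The order-1 divided differences are all -2 (nonzero) and every higher order vanishes, so the data lies on a polynomial of degree exactly 1.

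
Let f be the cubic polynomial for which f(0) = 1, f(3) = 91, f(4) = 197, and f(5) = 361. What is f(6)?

Using the Lagrange interpolation formula with nodes 0, 3, 4, 5:
  L_0(u) = (u - 3)(u - 4)(u - 5) / -60
  L_1(u) = u(u - 4)(u - 5) / 6
  L_2(u) = u(u - 3)(u - 5) / -4
  L_3(u) = u(u - 3)(u - 4) / 10
Then f(u) = 1·L_0(u) + 91·L_1(u) + 197·L_2(u) + 361·L_3(u).
Expanding and collecting terms gives f(u) = 2u^3 + 5u^2 - 3u + 1.
Evaluating at u = 6: f(6) = 595.

595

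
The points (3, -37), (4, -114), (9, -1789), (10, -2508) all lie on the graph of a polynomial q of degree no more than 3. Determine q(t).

Write q(t) = at^3 + bt^2 + ct + d. Substituting each data point gives a linear system:
  27a + 9b + 3c + d = -37
  64a + 16b + 4c + d = -114
  729a + 81b + 9c + d = -1789
  1000a + 100b + 10c + d = -2508
Solving the system yields a = -3, b = 5, c = -1, d = 2.
So q(t) = -3t^3 + 5t^2 - t + 2.
Check: q(9) = -1789. ✓

q(t) = -3t^3 + 5t^2 - t + 2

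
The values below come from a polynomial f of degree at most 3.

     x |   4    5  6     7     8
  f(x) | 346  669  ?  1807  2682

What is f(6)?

On equispaced nodes a degree-3 polynomial has vanishing fourth forward difference, so
  f(4) - 4·f(5) + 6·f(6) - 4·f(7) + f(8) = 0.
Substituting the known values and solving for f(6):
  6·f(6) = 6876
  f(6) = 1146.

1146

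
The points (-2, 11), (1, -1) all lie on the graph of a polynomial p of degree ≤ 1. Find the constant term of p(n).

Write p(n) = an + b. Substituting each data point gives a linear system:
  -2a + b = 11
  a + b = -1
Solving the system yields a = -4, b = 3.
So p(n) = -4n + 3.
The constant term is 3.

3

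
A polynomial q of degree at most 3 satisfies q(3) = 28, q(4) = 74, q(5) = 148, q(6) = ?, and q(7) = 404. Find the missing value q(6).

256

The 4 known points determine the degree-3 polynomial uniquely.
Write q(x) = ax^3 + bx^2 + cx + d. Substituting each data point gives a linear system:
  27a + 9b + 3c + d = 28
  64a + 16b + 4c + d = 74
  125a + 25b + 5c + d = 148
  343a + 49b + 7c + d = 404
Solving the system yields a = 1, b = 2, c = -5, d = -2.
So q(x) = x^3 + 2x^2 - 5x - 2.
Then q(6) = 256.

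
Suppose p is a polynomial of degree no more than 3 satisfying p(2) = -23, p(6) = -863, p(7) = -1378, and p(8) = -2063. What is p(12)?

-6983

Write p(t) = at^3 + bt^2 + ct + d. Substituting each data point gives a linear system:
  8a + 4b + 2c + d = -23
  216a + 36b + 6c + d = -863
  343a + 49b + 7c + d = -1378
  512a + 64b + 8c + d = -2063
Solving the system yields a = -4, b = -1, c = 6, d = 1.
So p(t) = -4t^3 - t^2 + 6t + 1.
Then p(12) = -6983.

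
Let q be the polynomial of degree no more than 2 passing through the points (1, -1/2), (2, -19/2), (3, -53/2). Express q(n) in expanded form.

q(n) = -4n^2 + 3n + 1/2

Write q(n) = an^2 + bn + c. Substituting each data point gives a linear system:
  a + b + c = -1/2
  4a + 2b + c = -19/2
  9a + 3b + c = -53/2
Solving the system yields a = -4, b = 3, c = 1/2.
So q(n) = -4n^2 + 3n + 1/2.
Check: q(3) = -53/2. ✓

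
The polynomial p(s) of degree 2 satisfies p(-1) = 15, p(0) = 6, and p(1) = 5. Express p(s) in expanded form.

p(s) = 4s^2 - 5s + 6

Using the Lagrange interpolation formula with nodes -1, 0, 1:
  L_0(s) = s(s - 1) / 2
  L_1(s) = (s + 1)(s - 1) / -1
  L_2(s) = (s + 1)s / 2
Then p(s) = 15·L_0(s) + 6·L_1(s) + 5·L_2(s).
Expanding and collecting terms gives p(s) = 4s² - 5s + 6.
Check: p(0) = 6. ✓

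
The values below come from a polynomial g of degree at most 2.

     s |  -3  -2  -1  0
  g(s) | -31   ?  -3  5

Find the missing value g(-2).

On equispaced nodes a degree-2 polynomial has vanishing third forward difference, so
  - g(-3) + 3·g(-2) - 3·g(-1) + g(0) = 0.
Substituting the known values and solving for g(-2):
  3·g(-2) = -45
  g(-2) = -15.

-15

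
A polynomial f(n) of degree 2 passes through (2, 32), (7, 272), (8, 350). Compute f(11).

644

Using the Lagrange interpolation formula with nodes 2, 7, 8:
  L_0(n) = (n - 7)(n - 8) / 30
  L_1(n) = (n - 2)(n - 8) / -5
  L_2(n) = (n - 2)(n - 7) / 6
Then f(n) = 32·L_0(n) + 272·L_1(n) + 350·L_2(n).
Expanding and collecting terms gives f(n) = 5n^2 + 3n + 6.
Evaluating at n = 11: f(11) = 644.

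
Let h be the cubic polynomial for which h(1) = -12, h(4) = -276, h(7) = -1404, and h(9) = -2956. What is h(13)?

Using the Lagrange interpolation formula with nodes 1, 4, 7, 9:
  L_0(x) = (x - 4)(x - 7)(x - 9) / -144
  L_1(x) = (x - 1)(x - 7)(x - 9) / 45
  L_2(x) = (x - 1)(x - 4)(x - 9) / -36
  L_3(x) = (x - 1)(x - 4)(x - 7) / 80
Then h(x) = -12·L_0(x) - 276·L_1(x) - 1404·L_2(x) - 2956·L_3(x).
Expanding and collecting terms gives h(x) = -4x^3 - 4x - 4.
Evaluating at x = 13: h(13) = -8844.

-8844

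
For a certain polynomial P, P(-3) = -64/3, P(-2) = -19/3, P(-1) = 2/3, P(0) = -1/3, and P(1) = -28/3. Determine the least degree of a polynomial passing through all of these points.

Forward differences of the values at s = -3, -2, -1, 0, 1:
  P  : -64/3  -19/3  2/3  -1/3  -28/3
  Δ  : 15  7  -1  -9
  Δ^2: -8  -8  -8
  Δ^3: 0  0
  Δ^4: 0
The second differences are constant (-8) and nonzero, while all higher differences vanish, so the minimal degree is 2.

2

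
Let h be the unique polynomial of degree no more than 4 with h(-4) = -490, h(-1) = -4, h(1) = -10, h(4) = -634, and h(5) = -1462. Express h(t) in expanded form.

Using the Lagrange interpolation formula with nodes -4, -1, 1, 4, 5:
  L_0(t) = (t + 1)(t - 1)(t - 4)(t - 5) / 1080
  L_1(t) = (t + 4)(t - 1)(t - 4)(t - 5) / -180
  L_2(t) = (t + 4)(t + 1)(t - 4)(t - 5) / 120
  L_3(t) = (t + 4)(t + 1)(t - 1)(t - 5) / -120
  L_4(t) = (t + 4)(t + 1)(t - 1)(t - 4) / 216
Then h(t) = -490·L_0(t) - 4·L_1(t) - 10·L_2(t) - 634·L_3(t) - 1462·L_4(t).
Expanding and collecting terms gives h(t) = -2t^4 - t^3 - 3t^2 - 2t - 2.
Check: h(5) = -1462. ✓

h(t) = -2t^4 - t^3 - 3t^2 - 2t - 2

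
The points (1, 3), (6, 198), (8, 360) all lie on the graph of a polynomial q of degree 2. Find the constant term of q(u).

Write q(u) = au^2 + bu + c. Substituting each data point gives a linear system:
  a + b + c = 3
  36a + 6b + c = 198
  64a + 8b + c = 360
Solving the system yields a = 6, b = -3, c = 0.
So q(u) = 6u² - 3u.
The constant term is 0.

0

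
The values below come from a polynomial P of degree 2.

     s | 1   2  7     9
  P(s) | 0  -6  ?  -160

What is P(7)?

-96

The 3 known points determine the degree-2 polynomial uniquely.
Write P(s) = as^2 + bs + c. Substituting each data point gives a linear system:
  a + b + c = 0
  4a + 2b + c = -6
  81a + 9b + c = -160
Solving the system yields a = -2, b = 0, c = 2.
So P(s) = -2s^2 + 2.
Then P(7) = -96.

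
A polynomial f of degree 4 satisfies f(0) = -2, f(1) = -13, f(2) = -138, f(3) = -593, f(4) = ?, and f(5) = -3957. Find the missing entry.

-1714

On equispaced nodes a degree-4 polynomial has vanishing fifth forward difference, so
  - f(0) + 5·f(1) - 10·f(2) + 10·f(3) - 5·f(4) + f(5) = 0.
Substituting the known values and solving for f(4):
  -5·f(4) = 8570
  f(4) = -1714.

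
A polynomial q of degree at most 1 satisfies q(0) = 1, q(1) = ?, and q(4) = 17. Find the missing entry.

5

The 2 known points determine the degree-1 polynomial uniquely.
Write q(u) = au + b. Substituting each data point gives a linear system:
  b = 1
  4a + b = 17
Solving the system yields a = 4, b = 1.
So q(u) = 4u + 1.
Then q(1) = 5.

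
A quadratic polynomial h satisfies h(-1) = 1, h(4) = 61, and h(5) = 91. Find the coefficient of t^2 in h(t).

3

Write h(t) = at^2 + bt + c. Substituting each data point gives a linear system:
  a - b + c = 1
  16a + 4b + c = 61
  25a + 5b + c = 91
Solving the system yields a = 3, b = 3, c = 1.
So h(t) = 3t² + 3t + 1.
The leading coefficient is 3.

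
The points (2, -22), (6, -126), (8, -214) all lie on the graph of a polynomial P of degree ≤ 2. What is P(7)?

-167

Write P(t) = at^2 + bt + c. Substituting each data point gives a linear system:
  4a + 2b + c = -22
  36a + 6b + c = -126
  64a + 8b + c = -214
Solving the system yields a = -3, b = -2, c = -6.
So P(t) = -3t^2 - 2t - 6.
Then P(7) = -167.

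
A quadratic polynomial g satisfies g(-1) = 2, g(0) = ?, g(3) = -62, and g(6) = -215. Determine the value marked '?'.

The 3 known points determine the degree-2 polynomial uniquely.
Write g(t) = at^2 + bt + c. Substituting each data point gives a linear system:
  a - b + c = 2
  9a + 3b + c = -62
  36a + 6b + c = -215
Solving the system yields a = -5, b = -6, c = 1.
So g(t) = -5t^2 - 6t + 1.
Then g(0) = 1.

1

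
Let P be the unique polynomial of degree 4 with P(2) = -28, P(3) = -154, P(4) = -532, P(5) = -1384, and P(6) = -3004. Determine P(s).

P(s) = -3s^4 + 5s^3 - 6s^2 + 4s - 4

Write P(s) = as^4 + bs^3 + cs^2 + ds + e. Substituting each data point gives a linear system:
  16a + 8b + 4c + 2d + e = -28
  81a + 27b + 9c + 3d + e = -154
  256a + 64b + 16c + 4d + e = -532
  625a + 125b + 25c + 5d + e = -1384
  1296a + 216b + 36c + 6d + e = -3004
Solving the system yields a = -3, b = 5, c = -6, d = 4, e = -4.
So P(s) = -3s^4 + 5s^3 - 6s^2 + 4s - 4.
Check: P(2) = -28. ✓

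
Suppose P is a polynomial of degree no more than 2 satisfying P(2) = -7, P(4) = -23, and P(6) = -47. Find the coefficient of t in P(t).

-2

Write P(t) = at^2 + bt + c. Substituting each data point gives a linear system:
  4a + 2b + c = -7
  16a + 4b + c = -23
  36a + 6b + c = -47
Solving the system yields a = -1, b = -2, c = 1.
So P(t) = -t^2 - 2t + 1.
The coefficient of t is -2.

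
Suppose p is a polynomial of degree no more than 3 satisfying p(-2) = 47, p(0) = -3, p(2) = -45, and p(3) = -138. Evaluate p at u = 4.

Using the Lagrange interpolation formula with nodes -2, 0, 2, 3:
  L_0(u) = u(u - 2)(u - 3) / -40
  L_1(u) = (u + 2)(u - 2)(u - 3) / 12
  L_2(u) = (u + 2)u(u - 3) / -8
  L_3(u) = (u + 2)u(u - 2) / 15
Then p(u) = 47·L_0(u) - 3·L_1(u) - 45·L_2(u) - 138·L_3(u).
Expanding and collecting terms gives p(u) = -5u^3 + u^2 - 3u - 3.
Evaluating at u = 4: p(4) = -319.

-319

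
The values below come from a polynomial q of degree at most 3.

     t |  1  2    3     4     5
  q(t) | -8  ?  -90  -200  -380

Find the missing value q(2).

The 4 known points determine the degree-3 polynomial uniquely.
Write q(t) = at^3 + bt^2 + ct + d. Substituting each data point gives a linear system:
  a + b + c + d = -8
  27a + 9b + 3c + d = -90
  64a + 16b + 4c + d = -200
  125a + 25b + 5c + d = -380
Solving the system yields a = -3, b = 1, c = -6, d = 0.
So q(t) = -3t³ + t² - 6t.
Then q(2) = -32.

-32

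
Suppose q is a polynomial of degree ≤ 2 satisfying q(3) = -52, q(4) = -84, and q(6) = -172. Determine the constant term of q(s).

Write q(s) = as^2 + bs + c. Substituting each data point gives a linear system:
  9a + 3b + c = -52
  16a + 4b + c = -84
  36a + 6b + c = -172
Solving the system yields a = -4, b = -4, c = -4.
So q(s) = -4s^2 - 4s - 4.
The constant term is -4.

-4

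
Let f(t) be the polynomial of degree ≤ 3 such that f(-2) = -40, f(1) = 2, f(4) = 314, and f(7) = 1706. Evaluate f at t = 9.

Write f(t) = at^3 + bt^2 + ct + d. Substituting each data point gives a linear system:
  -8a + 4b - 2c + d = -40
  a + b + c + d = 2
  64a + 16b + 4c + d = 314
  343a + 49b + 7c + d = 1706
Solving the system yields a = 5, b = 0, c = -1, d = -2.
So f(t) = 5t³ - t - 2.
Then f(9) = 3634.

3634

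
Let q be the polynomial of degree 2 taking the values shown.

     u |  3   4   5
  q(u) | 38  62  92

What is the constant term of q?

Write q(u) = au^2 + bu + c. Substituting each data point gives a linear system:
  9a + 3b + c = 38
  16a + 4b + c = 62
  25a + 5b + c = 92
Solving the system yields a = 3, b = 3, c = 2.
So q(u) = 3u² + 3u + 2.
The constant term is 2.

2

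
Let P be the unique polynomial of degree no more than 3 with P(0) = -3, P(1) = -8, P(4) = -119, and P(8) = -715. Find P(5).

-208

Using the Lagrange interpolation formula with nodes 0, 1, 4, 8:
  L_0(t) = (t - 1)(t - 4)(t - 8) / -32
  L_1(t) = t(t - 4)(t - 8) / 21
  L_2(t) = t(t - 1)(t - 8) / -48
  L_3(t) = t(t - 1)(t - 4) / 224
Then P(t) = -3·L_0(t) - 8·L_1(t) - 119·L_2(t) - 715·L_3(t).
Expanding and collecting terms gives P(t) = -t^3 - 3t^2 - t - 3.
Evaluating at t = 5: P(5) = -208.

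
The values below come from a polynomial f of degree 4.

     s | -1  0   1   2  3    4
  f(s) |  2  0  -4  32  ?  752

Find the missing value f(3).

The 5 known points determine the degree-4 polynomial uniquely.
Write f(s) = as^4 + bs^3 + cs^2 + ds + e. Substituting each data point gives a linear system:
  a - b + c - d + e = 2
  e = 0
  a + b + c + d + e = -4
  16a + 8b + 4c + 2d + e = 32
  256a + 64b + 16c + 4d + e = 752
Solving the system yields a = 3, b = 1, c = -4, d = -4, e = 0.
So f(s) = 3s^4 + s^3 - 4s^2 - 4s.
Then f(3) = 222.

222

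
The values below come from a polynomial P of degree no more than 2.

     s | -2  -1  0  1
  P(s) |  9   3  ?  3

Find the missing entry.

The 3 known points determine the degree-2 polynomial uniquely.
Write P(s) = as^2 + bs + c. Substituting each data point gives a linear system:
  4a - 2b + c = 9
  a - b + c = 3
  a + b + c = 3
Solving the system yields a = 2, b = 0, c = 1.
So P(s) = 2s² + 1.
Then P(0) = 1.

1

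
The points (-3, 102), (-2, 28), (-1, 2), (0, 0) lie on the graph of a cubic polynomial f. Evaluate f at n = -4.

248

Using the Lagrange interpolation formula with nodes -3, -2, -1, 0:
  L_0(n) = (n + 2)(n + 1)n / -6
  L_1(n) = (n + 3)(n + 1)n / 2
  L_2(n) = (n + 3)(n + 2)n / -2
  L_3(n) = (n + 3)(n + 2)(n + 1) / 6
Then f(n) = 102·L_0(n) + 28·L_1(n) + 2·L_2(n) + 0·L_3(n).
Expanding and collecting terms gives f(n) = -4n^3 + 2n.
Evaluating at n = -4: f(-4) = 248.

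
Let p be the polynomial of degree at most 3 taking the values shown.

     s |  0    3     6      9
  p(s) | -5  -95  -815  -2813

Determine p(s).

p(s) = -4s^3 + s^2 + 3s - 5

Write p(s) = as^3 + bs^2 + cs + d. Substituting each data point gives a linear system:
  d = -5
  27a + 9b + 3c + d = -95
  216a + 36b + 6c + d = -815
  729a + 81b + 9c + d = -2813
Solving the system yields a = -4, b = 1, c = 3, d = -5.
So p(s) = -4s^3 + s^2 + 3s - 5.
Check: p(9) = -2813. ✓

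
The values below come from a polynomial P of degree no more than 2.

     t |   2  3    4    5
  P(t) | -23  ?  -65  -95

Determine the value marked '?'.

-41

On equispaced nodes a degree-2 polynomial has vanishing third forward difference, so
  - P(2) + 3·P(3) - 3·P(4) + P(5) = 0.
Substituting the known values and solving for P(3):
  3·P(3) = -123
  P(3) = -41.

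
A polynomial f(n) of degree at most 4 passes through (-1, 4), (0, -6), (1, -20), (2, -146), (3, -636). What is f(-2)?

-26

Write f(n) = an^4 + bn^3 + cn^2 + dn + e. Substituting each data point gives a linear system:
  a - b + c - d + e = 4
  e = -6
  a + b + c + d + e = -20
  16a + 8b + 4c + 2d + e = -146
  81a + 27b + 9c + 3d + e = -636
Solving the system yields a = -6, b = -6, c = 4, d = -6, e = -6.
So f(n) = -6n⁴ - 6n³ + 4n² - 6n - 6.
Then f(-2) = -26.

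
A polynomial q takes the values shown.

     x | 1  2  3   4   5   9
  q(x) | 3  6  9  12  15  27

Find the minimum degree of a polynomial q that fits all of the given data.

1

Divided differences on the nodes 1, 2, 3, 4, 5, 9:
  order 0: 3  6  9  12  15  27
  order 1: 3  3  3  3  3
  order 2: 0  0  0  0
  order 3: 0  0  0
  order 4: 0  0
  order 5: 0
The order-1 divided differences are all 3 (nonzero) and every higher order vanishes, so the data lies on a polynomial of degree exactly 1.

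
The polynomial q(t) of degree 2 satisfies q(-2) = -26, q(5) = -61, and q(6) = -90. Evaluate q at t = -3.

-45

Write q(t) = at^2 + bt + c. Substituting each data point gives a linear system:
  4a - 2b + c = -26
  25a + 5b + c = -61
  36a + 6b + c = -90
Solving the system yields a = -3, b = 4, c = -6.
So q(t) = -3t^2 + 4t - 6.
Then q(-3) = -45.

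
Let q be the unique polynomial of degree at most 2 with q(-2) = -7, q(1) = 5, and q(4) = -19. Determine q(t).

Using the Lagrange interpolation formula with nodes -2, 1, 4:
  L_0(t) = (t - 1)(t - 4) / 18
  L_1(t) = (t + 2)(t - 4) / -9
  L_2(t) = (t + 2)(t - 1) / 18
Then q(t) = -7·L_0(t) + 5·L_1(t) - 19·L_2(t).
Expanding and collecting terms gives q(t) = -2t^2 + 2t + 5.
Check: q(1) = 5. ✓

q(t) = -2t^2 + 2t + 5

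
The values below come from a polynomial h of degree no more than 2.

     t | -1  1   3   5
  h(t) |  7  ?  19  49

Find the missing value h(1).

5

The 3 known points determine the degree-2 polynomial uniquely.
Write h(t) = at^2 + bt + c. Substituting each data point gives a linear system:
  a - b + c = 7
  9a + 3b + c = 19
  25a + 5b + c = 49
Solving the system yields a = 2, b = -1, c = 4.
So h(t) = 2t² - t + 4.
Then h(1) = 5.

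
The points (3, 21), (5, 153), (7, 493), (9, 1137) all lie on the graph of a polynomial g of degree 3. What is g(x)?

g(x) = 2x^3 - 4x^2 + 3

Write g(x) = ax^3 + bx^2 + cx + d. Substituting each data point gives a linear system:
  27a + 9b + 3c + d = 21
  125a + 25b + 5c + d = 153
  343a + 49b + 7c + d = 493
  729a + 81b + 9c + d = 1137
Solving the system yields a = 2, b = -4, c = 0, d = 3.
So g(x) = 2x^3 - 4x^2 + 3.
Check: g(3) = 21. ✓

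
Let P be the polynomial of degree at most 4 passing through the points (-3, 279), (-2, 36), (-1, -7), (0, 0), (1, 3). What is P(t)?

P(t) = 4t^4 - t^3 - 6t^2 + 6t

Write P(t) = at^4 + bt^3 + ct^2 + dt + e. Substituting each data point gives a linear system:
  81a - 27b + 9c - 3d + e = 279
  16a - 8b + 4c - 2d + e = 36
  a - b + c - d + e = -7
  e = 0
  a + b + c + d + e = 3
Solving the system yields a = 4, b = -1, c = -6, d = 6, e = 0.
So P(t) = 4t^4 - t^3 - 6t^2 + 6t.
Check: P(-1) = -7. ✓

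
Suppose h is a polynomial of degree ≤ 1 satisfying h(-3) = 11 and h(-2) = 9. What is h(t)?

h(t) = -2t + 5

Write h(t) = at + b. Substituting each data point gives a linear system:
  -3a + b = 11
  -2a + b = 9
Solving the system yields a = -2, b = 5.
So h(t) = -2t + 5.
Check: h(-3) = 11. ✓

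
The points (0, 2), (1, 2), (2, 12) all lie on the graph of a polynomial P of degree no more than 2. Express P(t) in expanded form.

P(t) = 5t^2 - 5t + 2

Using the Lagrange interpolation formula with nodes 0, 1, 2:
  L_0(t) = (t - 1)(t - 2) / 2
  L_1(t) = t(t - 2) / -1
  L_2(t) = t(t - 1) / 2
Then P(t) = 2·L_0(t) + 2·L_1(t) + 12·L_2(t).
Expanding and collecting terms gives P(t) = 5t^2 - 5t + 2.
Check: P(2) = 12. ✓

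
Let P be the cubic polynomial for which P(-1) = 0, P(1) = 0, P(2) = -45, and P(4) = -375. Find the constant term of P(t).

5

Write P(t) = at^3 + bt^2 + ct + d. Substituting each data point gives a linear system:
  -a + b - c + d = 0
  a + b + c + d = 0
  8a + 4b + 2c + d = -45
  64a + 16b + 4c + d = -375
Solving the system yields a = -5, b = -5, c = 5, d = 5.
So P(t) = -5t^3 - 5t^2 + 5t + 5.
The constant term is 5.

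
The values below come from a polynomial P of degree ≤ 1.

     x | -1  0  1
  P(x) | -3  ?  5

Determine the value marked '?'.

1

On equispaced nodes a degree-1 polynomial has vanishing second forward difference, so
  P(-1) - 2·P(0) + P(1) = 0.
Substituting the known values and solving for P(0):
  -2·P(0) = -2
  P(0) = 1.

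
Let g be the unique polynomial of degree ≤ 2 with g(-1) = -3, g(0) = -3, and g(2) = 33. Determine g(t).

Write g(t) = at^2 + bt + c. Substituting each data point gives a linear system:
  a - b + c = -3
  c = -3
  4a + 2b + c = 33
Solving the system yields a = 6, b = 6, c = -3.
So g(t) = 6t² + 6t - 3.
Check: g(-1) = -3. ✓

g(t) = 6t^2 + 6t - 3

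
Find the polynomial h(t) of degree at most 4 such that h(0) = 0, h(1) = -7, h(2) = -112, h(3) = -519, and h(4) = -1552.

h(t) = -5t^4 - 4t^3 - 2t^2 + 4t

Using the Lagrange interpolation formula with nodes 0, 1, 2, 3, 4:
  L_0(t) = (t - 1)(t - 2)(t - 3)(t - 4) / 24
  L_1(t) = t(t - 2)(t - 3)(t - 4) / -6
  L_2(t) = t(t - 1)(t - 3)(t - 4) / 4
  L_3(t) = t(t - 1)(t - 2)(t - 4) / -6
  L_4(t) = t(t - 1)(t - 2)(t - 3) / 24
Then h(t) = 0·L_0(t) - 7·L_1(t) - 112·L_2(t) - 519·L_3(t) - 1552·L_4(t).
Expanding and collecting terms gives h(t) = -5t⁴ - 4t³ - 2t² + 4t.
Check: h(2) = -112. ✓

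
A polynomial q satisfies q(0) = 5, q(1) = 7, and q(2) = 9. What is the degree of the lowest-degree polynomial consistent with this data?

Forward differences of the values at x = 0, 1, 2:
  q  : 5  7  9
  Δ  : 2  2
  Δ^2: 0
The first differences are constant (2) and nonzero, while all higher differences vanish, so the minimal degree is 1.

1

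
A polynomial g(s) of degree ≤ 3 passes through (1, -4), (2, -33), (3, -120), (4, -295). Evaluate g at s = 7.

Using the Lagrange interpolation formula with nodes 1, 2, 3, 4:
  L_0(s) = (s - 2)(s - 3)(s - 4) / -6
  L_1(s) = (s - 1)(s - 3)(s - 4) / 2
  L_2(s) = (s - 1)(s - 2)(s - 4) / -2
  L_3(s) = (s - 1)(s - 2)(s - 3) / 6
Then g(s) = -4·L_0(s) - 33·L_1(s) - 120·L_2(s) - 295·L_3(s).
Expanding and collecting terms gives g(s) = -5s^3 + s^2 + 3s - 3.
Evaluating at s = 7: g(7) = -1648.

-1648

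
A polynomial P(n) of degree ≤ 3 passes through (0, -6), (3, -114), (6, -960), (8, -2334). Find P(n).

P(n) = -5n^3 + 4n^2 - 3n - 6

Write P(n) = an^3 + bn^2 + cn + d. Substituting each data point gives a linear system:
  d = -6
  27a + 9b + 3c + d = -114
  216a + 36b + 6c + d = -960
  512a + 64b + 8c + d = -2334
Solving the system yields a = -5, b = 4, c = -3, d = -6.
So P(n) = -5n³ + 4n² - 3n - 6.
Check: P(8) = -2334. ✓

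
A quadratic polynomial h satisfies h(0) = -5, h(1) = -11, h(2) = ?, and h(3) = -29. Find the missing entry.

-19

On equispaced nodes a degree-2 polynomial has vanishing third forward difference, so
  - h(0) + 3·h(1) - 3·h(2) + h(3) = 0.
Substituting the known values and solving for h(2):
  -3·h(2) = 57
  h(2) = -19.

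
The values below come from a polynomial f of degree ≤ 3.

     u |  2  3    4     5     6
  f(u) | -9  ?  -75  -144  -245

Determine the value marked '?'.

-32

On equispaced nodes a degree-3 polynomial has vanishing fourth forward difference, so
  f(2) - 4·f(3) + 6·f(4) - 4·f(5) + f(6) = 0.
Substituting the known values and solving for f(3):
  -4·f(3) = 128
  f(3) = -32.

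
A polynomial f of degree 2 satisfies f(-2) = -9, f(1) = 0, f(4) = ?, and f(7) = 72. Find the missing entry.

On equispaced nodes a degree-2 polynomial has vanishing third forward difference, so
  - f(-2) + 3·f(1) - 3·f(4) + f(7) = 0.
Substituting the known values and solving for f(4):
  -3·f(4) = -81
  f(4) = 27.

27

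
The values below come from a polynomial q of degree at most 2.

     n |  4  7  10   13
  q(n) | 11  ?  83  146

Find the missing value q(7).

38

On equispaced nodes a degree-2 polynomial has vanishing third forward difference, so
  - q(4) + 3·q(7) - 3·q(10) + q(13) = 0.
Substituting the known values and solving for q(7):
  3·q(7) = 114
  q(7) = 38.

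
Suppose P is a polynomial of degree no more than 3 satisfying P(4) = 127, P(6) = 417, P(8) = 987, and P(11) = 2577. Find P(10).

1933

Using the Lagrange interpolation formula with nodes 4, 6, 8, 11:
  L_0(x) = (x - 6)(x - 8)(x - 11) / -56
  L_1(x) = (x - 4)(x - 8)(x - 11) / 20
  L_2(x) = (x - 4)(x - 6)(x - 11) / -24
  L_3(x) = (x - 4)(x - 6)(x - 8) / 105
Then P(x) = 127·L_0(x) + 417·L_1(x) + 987·L_2(x) + 2577·L_3(x).
Expanding and collecting terms gives P(x) = 2x^3 - x^2 + 3x + 3.
Evaluating at x = 10: P(10) = 1933.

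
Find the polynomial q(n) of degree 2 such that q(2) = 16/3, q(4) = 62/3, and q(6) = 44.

Using the Lagrange interpolation formula with nodes 2, 4, 6:
  L_0(n) = (n - 4)(n - 6) / 8
  L_1(n) = (n - 2)(n - 6) / -4
  L_2(n) = (n - 2)(n - 4) / 8
Then q(n) = 16/3·L_0(n) + 62/3·L_1(n) + 44·L_2(n).
Expanding and collecting terms gives q(n) = n^2 + (5/3)n - 2.
Check: q(4) = 62/3. ✓

q(n) = n^2 + (5/3)n - 2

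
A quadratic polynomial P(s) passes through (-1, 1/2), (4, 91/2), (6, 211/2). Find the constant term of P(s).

-5/2

Write P(s) = as^2 + bs + c. Substituting each data point gives a linear system:
  a - b + c = 1/2
  16a + 4b + c = 91/2
  36a + 6b + c = 211/2
Solving the system yields a = 3, b = 0, c = -5/2.
So P(s) = 3s² - 5/2.
The constant term is -5/2.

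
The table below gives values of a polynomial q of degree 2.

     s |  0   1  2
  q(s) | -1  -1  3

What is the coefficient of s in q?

-2

Write q(s) = as^2 + bs + c. Substituting each data point gives a linear system:
  c = -1
  a + b + c = -1
  4a + 2b + c = 3
Solving the system yields a = 2, b = -2, c = -1.
So q(s) = 2s^2 - 2s - 1.
The coefficient of s is -2.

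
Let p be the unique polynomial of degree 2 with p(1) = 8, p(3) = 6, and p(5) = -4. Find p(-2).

Forward differences of the values at n = 1, 3, 5:
  p  : 8  6  -4
  Δ  : -2  -10
  Δ^2: -8
The second differences are constant, confirming degree 2.
Interpolating (Newton forward form) and evaluating at n = -2 gives p(-2) = -4.

-4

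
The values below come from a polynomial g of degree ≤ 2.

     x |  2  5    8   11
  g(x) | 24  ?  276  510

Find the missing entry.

The 3 known points determine the degree-2 polynomial uniquely.
Write g(x) = ax^2 + bx + c. Substituting each data point gives a linear system:
  4a + 2b + c = 24
  64a + 8b + c = 276
  121a + 11b + c = 510
Solving the system yields a = 4, b = 2, c = 4.
So g(x) = 4x^2 + 2x + 4.
Then g(5) = 114.

114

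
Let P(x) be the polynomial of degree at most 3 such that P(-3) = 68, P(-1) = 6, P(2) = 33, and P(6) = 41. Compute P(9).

Using the Lagrange interpolation formula with nodes -3, -1, 2, 6:
  L_0(x) = (x + 1)(x - 2)(x - 6) / -90
  L_1(x) = (x + 3)(x - 2)(x - 6) / 42
  L_2(x) = (x + 3)(x + 1)(x - 6) / -60
  L_3(x) = (x + 3)(x + 1)(x - 2) / 252
Then P(x) = 68·L_0(x) + 6·L_1(x) + 33·L_2(x) + 41·L_3(x).
Expanding and collecting terms gives P(x) = -x^3 + 6x^2 + 6x + 5.
Evaluating at x = 9: P(9) = -184.

-184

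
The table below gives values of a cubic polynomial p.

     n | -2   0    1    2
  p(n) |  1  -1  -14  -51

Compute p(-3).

14

Write p(n) = an^3 + bn^2 + cn + d. Substituting each data point gives a linear system:
  -8a + 4b - 2c + d = 1
  d = -1
  a + b + c + d = -14
  8a + 4b + 2c + d = -51
Solving the system yields a = -2, b = -6, c = -5, d = -1.
So p(n) = -2n^3 - 6n^2 - 5n - 1.
Then p(-3) = 14.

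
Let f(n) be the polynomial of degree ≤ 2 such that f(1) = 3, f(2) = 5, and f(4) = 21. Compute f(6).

Write f(n) = an^2 + bn + c. Substituting each data point gives a linear system:
  a + b + c = 3
  4a + 2b + c = 5
  16a + 4b + c = 21
Solving the system yields a = 2, b = -4, c = 5.
So f(n) = 2n^2 - 4n + 5.
Then f(6) = 53.

53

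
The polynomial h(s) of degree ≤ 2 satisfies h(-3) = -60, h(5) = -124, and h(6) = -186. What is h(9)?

Write h(s) = as^2 + bs + c. Substituting each data point gives a linear system:
  9a - 3b + c = -60
  25a + 5b + c = -124
  36a + 6b + c = -186
Solving the system yields a = -6, b = 4, c = 6.
So h(s) = -6s^2 + 4s + 6.
Then h(9) = -444.

-444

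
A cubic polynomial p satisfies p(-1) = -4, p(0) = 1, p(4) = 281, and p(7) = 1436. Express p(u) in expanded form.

Write p(u) = au^3 + bu^2 + cu + d. Substituting each data point gives a linear system:
  -a + b - c + d = -4
  d = 1
  64a + 16b + 4c + d = 281
  343a + 49b + 7c + d = 1436
Solving the system yields a = 4, b = 1, c = 2, d = 1.
So p(u) = 4u³ + u² + 2u + 1.
Check: p(0) = 1. ✓

p(u) = 4u^3 + u^2 + 2u + 1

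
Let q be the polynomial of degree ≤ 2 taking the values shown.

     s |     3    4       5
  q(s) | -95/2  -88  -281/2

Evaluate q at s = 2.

-19

Using the Lagrange interpolation formula with nodes 3, 4, 5:
  L_0(s) = (s - 4)(s - 5) / 2
  L_1(s) = (s - 3)(s - 5) / -1
  L_2(s) = (s - 3)(s - 4) / 2
Then q(s) = -95/2·L_0(s) - 88·L_1(s) - 281/2·L_2(s).
Expanding and collecting terms gives q(s) = -6s² + (3/2)s + 2.
Evaluating at s = 2: q(2) = -19.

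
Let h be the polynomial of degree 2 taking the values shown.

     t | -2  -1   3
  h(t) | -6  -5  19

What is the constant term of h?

Write h(t) = at^2 + bt + c. Substituting each data point gives a linear system:
  4a - 2b + c = -6
  a - b + c = -5
  9a + 3b + c = 19
Solving the system yields a = 1, b = 4, c = -2.
So h(t) = t² + 4t - 2.
The constant term is -2.

-2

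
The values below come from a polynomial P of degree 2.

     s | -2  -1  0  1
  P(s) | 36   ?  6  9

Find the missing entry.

On equispaced nodes a degree-2 polynomial has vanishing third forward difference, so
  - P(-2) + 3·P(-1) - 3·P(0) + P(1) = 0.
Substituting the known values and solving for P(-1):
  3·P(-1) = 45
  P(-1) = 15.

15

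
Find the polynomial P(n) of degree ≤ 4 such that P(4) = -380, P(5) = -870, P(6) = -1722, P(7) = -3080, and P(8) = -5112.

P(n) = -n^4 - 2n^3 + n

Write P(n) = an^4 + bn^3 + cn^2 + dn + e. Substituting each data point gives a linear system:
  256a + 64b + 16c + 4d + e = -380
  625a + 125b + 25c + 5d + e = -870
  1296a + 216b + 36c + 6d + e = -1722
  2401a + 343b + 49c + 7d + e = -3080
  4096a + 512b + 64c + 8d + e = -5112
Solving the system yields a = -1, b = -2, c = 0, d = 1, e = 0.
So P(n) = -n^4 - 2n^3 + n.
Check: P(6) = -1722. ✓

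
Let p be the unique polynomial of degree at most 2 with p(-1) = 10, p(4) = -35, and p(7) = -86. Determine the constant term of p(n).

5

Write p(n) = an^2 + bn + c. Substituting each data point gives a linear system:
  a - b + c = 10
  16a + 4b + c = -35
  49a + 7b + c = -86
Solving the system yields a = -1, b = -6, c = 5.
So p(n) = -n² - 6n + 5.
The constant term is 5.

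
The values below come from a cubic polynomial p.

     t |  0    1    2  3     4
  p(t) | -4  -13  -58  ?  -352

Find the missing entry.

On equispaced nodes a degree-3 polynomial has vanishing fourth forward difference, so
  p(0) - 4·p(1) + 6·p(2) - 4·p(3) + p(4) = 0.
Substituting the known values and solving for p(3):
  -4·p(3) = 652
  p(3) = -163.

-163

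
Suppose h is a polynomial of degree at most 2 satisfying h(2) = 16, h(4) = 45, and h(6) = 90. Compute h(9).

375/2

Using the Lagrange interpolation formula with nodes 2, 4, 6:
  L_0(n) = (n - 4)(n - 6) / 8
  L_1(n) = (n - 2)(n - 6) / -4
  L_2(n) = (n - 2)(n - 4) / 8
Then h(n) = 16·L_0(n) + 45·L_1(n) + 90·L_2(n).
Expanding and collecting terms gives h(n) = 2n^2 + (5/2)n + 3.
Evaluating at n = 9: h(9) = 375/2.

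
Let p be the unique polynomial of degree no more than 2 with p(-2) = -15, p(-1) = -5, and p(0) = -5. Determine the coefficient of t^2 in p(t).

Write p(t) = at^2 + bt + c. Substituting each data point gives a linear system:
  4a - 2b + c = -15
  a - b + c = -5
  c = -5
Solving the system yields a = -5, b = -5, c = -5.
So p(t) = -5t² - 5t - 5.
The leading coefficient is -5.

-5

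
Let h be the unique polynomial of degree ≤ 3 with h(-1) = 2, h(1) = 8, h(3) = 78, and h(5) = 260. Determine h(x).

h(x) = x^3 + 5x^2 + 2x

Using the Lagrange interpolation formula with nodes -1, 1, 3, 5:
  L_0(x) = (x - 1)(x - 3)(x - 5) / -48
  L_1(x) = (x + 1)(x - 3)(x - 5) / 16
  L_2(x) = (x + 1)(x - 1)(x - 5) / -16
  L_3(x) = (x + 1)(x - 1)(x - 3) / 48
Then h(x) = 2·L_0(x) + 8·L_1(x) + 78·L_2(x) + 260·L_3(x).
Expanding and collecting terms gives h(x) = x^3 + 5x^2 + 2x.
Check: h(-1) = 2. ✓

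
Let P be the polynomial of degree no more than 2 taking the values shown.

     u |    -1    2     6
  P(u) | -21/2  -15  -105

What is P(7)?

-285/2

Write P(u) = au^2 + bu + c. Substituting each data point gives a linear system:
  a - b + c = -21/2
  4a + 2b + c = -15
  36a + 6b + c = -105
Solving the system yields a = -3, b = 3/2, c = -6.
So P(u) = -3u² + (3/2)u - 6.
Then P(7) = -285/2.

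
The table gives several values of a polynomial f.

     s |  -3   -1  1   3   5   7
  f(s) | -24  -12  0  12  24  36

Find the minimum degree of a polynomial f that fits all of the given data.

Forward differences of the values at s = -3, -1, 1, 3, 5, 7:
  f  : -24  -12  0  12  24  36
  Δ  : 12  12  12  12  12
  Δ^2: 0  0  0  0
  Δ^3: 0  0  0
  Δ^4: 0  0
  Δ^5: 0
The first differences are constant (12) and nonzero, while all higher differences vanish, so the minimal degree is 1.

1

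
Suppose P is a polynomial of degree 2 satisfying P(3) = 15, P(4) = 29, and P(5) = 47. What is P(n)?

P(n) = 2n^2 - 3

Write P(n) = an^2 + bn + c. Substituting each data point gives a linear system:
  9a + 3b + c = 15
  16a + 4b + c = 29
  25a + 5b + c = 47
Solving the system yields a = 2, b = 0, c = -3.
So P(n) = 2n² - 3.
Check: P(5) = 47. ✓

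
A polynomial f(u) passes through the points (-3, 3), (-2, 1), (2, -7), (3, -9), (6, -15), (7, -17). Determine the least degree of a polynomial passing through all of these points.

1

Divided differences on the nodes -3, -2, 2, 3, 6, 7:
  order 0: 3  1  -7  -9  -15  -17
  order 1: -2  -2  -2  -2  -2
  order 2: 0  0  0  0
  order 3: 0  0  0
  order 4: 0  0
  order 5: 0
The order-1 divided differences are all -2 (nonzero) and every higher order vanishes, so the data lies on a polynomial of degree exactly 1.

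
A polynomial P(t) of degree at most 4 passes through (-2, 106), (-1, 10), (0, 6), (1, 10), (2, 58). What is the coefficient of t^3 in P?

-4

Write P(t) = at^4 + bt^3 + ct^2 + dt + e. Substituting each data point gives a linear system:
  16a - 8b + 4c - 2d + e = 106
  a - b + c - d + e = 10
  e = 6
  a + b + c + d + e = 10
  16a + 8b + 4c + 2d + e = 58
Solving the system yields a = 5, b = -4, c = -1, d = 4, e = 6.
So P(t) = 5t^4 - 4t^3 - t^2 + 4t + 6.
The coefficient of t^3 is -4.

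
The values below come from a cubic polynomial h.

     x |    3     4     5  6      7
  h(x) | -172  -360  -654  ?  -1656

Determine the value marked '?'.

-1078

On equispaced nodes a degree-3 polynomial has vanishing fourth forward difference, so
  h(3) - 4·h(4) + 6·h(5) - 4·h(6) + h(7) = 0.
Substituting the known values and solving for h(6):
  -4·h(6) = 4312
  h(6) = -1078.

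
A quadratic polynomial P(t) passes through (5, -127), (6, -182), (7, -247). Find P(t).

P(t) = -5t^2 - 2

Using the Lagrange interpolation formula with nodes 5, 6, 7:
  L_0(t) = (t - 6)(t - 7) / 2
  L_1(t) = (t - 5)(t - 7) / -1
  L_2(t) = (t - 5)(t - 6) / 2
Then P(t) = -127·L_0(t) - 182·L_1(t) - 247·L_2(t).
Expanding and collecting terms gives P(t) = -5t^2 - 2.
Check: P(6) = -182. ✓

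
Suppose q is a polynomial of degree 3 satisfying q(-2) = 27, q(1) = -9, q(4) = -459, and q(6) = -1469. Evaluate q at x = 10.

-6489

Write q(x) = ax^3 + bx^2 + cx + d. Substituting each data point gives a linear system:
  -8a + 4b - 2c + d = 27
  a + b + c + d = -9
  64a + 16b + 4c + d = -459
  216a + 36b + 6c + d = -1469
Solving the system yields a = -6, b = -5, c = 1, d = 1.
So q(x) = -6x^3 - 5x^2 + x + 1.
Then q(10) = -6489.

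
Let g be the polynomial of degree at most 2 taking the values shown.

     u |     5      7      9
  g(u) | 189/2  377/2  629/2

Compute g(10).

Write g(u) = au^2 + bu + c. Substituting each data point gives a linear system:
  25a + 5b + c = 189/2
  49a + 7b + c = 377/2
  81a + 9b + c = 629/2
Solving the system yields a = 4, b = -1, c = -1/2.
So g(u) = 4u² - u - 1/2.
Then g(10) = 779/2.

779/2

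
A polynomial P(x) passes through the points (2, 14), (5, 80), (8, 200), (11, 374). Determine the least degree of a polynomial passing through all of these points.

2

Forward differences of the values at x = 2, 5, 8, 11:
  P  : 14  80  200  374
  Δ  : 66  120  174
  Δ^2: 54  54
  Δ^3: 0
The second differences are constant (54) and nonzero, while all higher differences vanish, so the minimal degree is 2.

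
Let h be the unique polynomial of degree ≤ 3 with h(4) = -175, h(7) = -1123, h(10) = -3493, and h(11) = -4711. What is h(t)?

h(t) = -4t^3 + 5t^2 + t - 3

Using the Lagrange interpolation formula with nodes 4, 7, 10, 11:
  L_0(t) = (t - 7)(t - 10)(t - 11) / -126
  L_1(t) = (t - 4)(t - 10)(t - 11) / 36
  L_2(t) = (t - 4)(t - 7)(t - 11) / -18
  L_3(t) = (t - 4)(t - 7)(t - 10) / 28
Then h(t) = -175·L_0(t) - 1123·L_1(t) - 3493·L_2(t) - 4711·L_3(t).
Expanding and collecting terms gives h(t) = -4t^3 + 5t^2 + t - 3.
Check: h(4) = -175. ✓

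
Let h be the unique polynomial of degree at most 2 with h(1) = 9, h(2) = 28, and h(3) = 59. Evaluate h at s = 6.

Forward differences of the values at s = 1, 2, 3:
  h  : 9  28  59
  Δ  : 19  31
  Δ^2: 12
The second differences are constant, confirming degree 2.
Interpolating (Newton forward form) and evaluating at s = 6 gives h(6) = 224.

224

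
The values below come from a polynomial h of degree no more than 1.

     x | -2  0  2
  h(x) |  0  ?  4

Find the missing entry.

2

The 2 known points determine the degree-1 polynomial uniquely.
Write h(x) = ax + b. Substituting each data point gives a linear system:
  -2a + b = 0
  2a + b = 4
Solving the system yields a = 1, b = 2.
So h(x) = x + 2.
Then h(0) = 2.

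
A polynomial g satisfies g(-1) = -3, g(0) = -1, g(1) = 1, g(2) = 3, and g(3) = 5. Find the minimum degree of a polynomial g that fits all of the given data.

Forward differences of the values at u = -1, 0, 1, 2, 3:
  g  : -3  -1  1  3  5
  Δ  : 2  2  2  2
  Δ^2: 0  0  0
  Δ^3: 0  0
  Δ^4: 0
The first differences are constant (2) and nonzero, while all higher differences vanish, so the minimal degree is 1.

1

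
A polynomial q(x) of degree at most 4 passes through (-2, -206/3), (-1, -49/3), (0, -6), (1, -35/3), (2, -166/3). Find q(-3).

Write q(x) = ax^4 + bx^3 + cx^2 + dx + e. Substituting each data point gives a linear system:
  16a - 8b + 4c - 2d + e = -206/3
  a - b + c - d + e = -49/3
  e = -6
  a + b + c + d + e = -35/3
  16a + 8b + 4c + 2d + e = -166/3
Solving the system yields a = -2, b = 1/3, c = -6, d = 2, e = -6.
So q(x) = -2x⁴ + (1/3)x³ - 6x² + 2x - 6.
Then q(-3) = -237.

-237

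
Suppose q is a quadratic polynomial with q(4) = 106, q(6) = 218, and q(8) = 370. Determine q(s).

q(s) = 5s^2 + 6s + 2

Write q(s) = as^2 + bs + c. Substituting each data point gives a linear system:
  16a + 4b + c = 106
  36a + 6b + c = 218
  64a + 8b + c = 370
Solving the system yields a = 5, b = 6, c = 2.
So q(s) = 5s^2 + 6s + 2.
Check: q(6) = 218. ✓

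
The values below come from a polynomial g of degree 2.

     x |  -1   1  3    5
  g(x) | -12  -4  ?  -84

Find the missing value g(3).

The 3 known points determine the degree-2 polynomial uniquely.
Write g(x) = ax^2 + bx + c. Substituting each data point gives a linear system:
  a - b + c = -12
  a + b + c = -4
  25a + 5b + c = -84
Solving the system yields a = -4, b = 4, c = -4.
So g(x) = -4x^2 + 4x - 4.
Then g(3) = -28.

-28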